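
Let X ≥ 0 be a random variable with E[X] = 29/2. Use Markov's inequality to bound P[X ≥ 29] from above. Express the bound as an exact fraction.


μ = E[X] = 29/2, a = 29.
Markov: P[X ≥ 29] ≤ μ/a = (29/2)/29 = 1/2.
Numerically: ≈ 0.50000.
(Since a = 29 > μ = 14.50000, the bound 1/2 is < 1 and informative.)

P[X ≥ 29] ≤ 1/2 ≈ 0.50000.


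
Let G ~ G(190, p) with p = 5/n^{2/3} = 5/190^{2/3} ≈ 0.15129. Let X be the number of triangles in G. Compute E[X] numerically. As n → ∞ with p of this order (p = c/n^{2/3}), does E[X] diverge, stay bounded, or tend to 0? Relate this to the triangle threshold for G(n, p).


Number of potential triangles: C(190, 3) = 1125180.
Each occurs with probability p³ ≈ (0.15129)³ ≈ 3.4626039e-03.
By linearity: E[X] = C(190, 3)·p³ ≈ 1125180 · 3.4626039e-03 ≈ 3896.05263.
Since α = 2/3 < 1, p = c/n^{2/3} ≫ 1/n is above the triangle threshold p ~ 1/n. Asymptotically E[X] ~ (c³/6)·n^{3(1−α)} = (5³/6)·n^{1} → ∞; triangles are abundant w.h.p.

E[X] ≈ 3896.05263; in regime p = Θ(1/n^{2/3}) E[X] diverges (above the triangle threshold p ~ 1/n).


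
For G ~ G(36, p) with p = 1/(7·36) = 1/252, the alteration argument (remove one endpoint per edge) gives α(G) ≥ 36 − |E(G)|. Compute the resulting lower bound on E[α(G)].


E[|E(G)|] = C(36, 2)·p = 630 · (1/252) = 5/2.
E[α(G)] ≥ n − E[|E(G)|] = 36 − 5/2 = 67/2.
Numerically: ≈ 33.5000.
(This is only a lower bound; the true E[α(G)] may be larger.)

E[α(G)] ≥ 67/2 ≈ 33.5000.


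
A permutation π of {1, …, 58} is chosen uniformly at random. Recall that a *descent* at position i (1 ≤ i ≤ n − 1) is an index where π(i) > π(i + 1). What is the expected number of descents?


Write X = Σ X_I over i = 1, …, 57, with X_I the indicator of one descent.
There are 57 indicators.
For each fixed i, the pair (π(i), π(i+1)) is a uniformly random ordered pair of distinct values from {1, …, 58}; by symmetry P[π(i) > π(i+1)] = 1/2.
By linearity: E[X] = 57 · (1/2) = (58 − 1) · (1/2) = 57/2 ≈ 28.50000.

E[X] = 57/2 = 28.50000.


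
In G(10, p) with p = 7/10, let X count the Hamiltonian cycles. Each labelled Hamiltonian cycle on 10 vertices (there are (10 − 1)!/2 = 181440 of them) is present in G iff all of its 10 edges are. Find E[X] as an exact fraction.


K_10 has (10 − 1)!/2 = 181440 labelled Hamiltonian cycles.
For each such Hamiltonian cycle H, let X_H = 1 if all 10 edges of H are present in G. Then P[X_H = 1] = p^{10} = (7/10)^{10} = 282475249/10000000000.
Summing the indicators: E[X] = Σ_H E[X_H] = 181440 · p^{10} = 181440 · 282475249/10000000000 = 160163466183/31250000.
Numerically: E[X] ≈ 5125.23.

E[X] = 181440 · (7/10)^{10} = 160163466183/31250000 ≈ 5125.23.


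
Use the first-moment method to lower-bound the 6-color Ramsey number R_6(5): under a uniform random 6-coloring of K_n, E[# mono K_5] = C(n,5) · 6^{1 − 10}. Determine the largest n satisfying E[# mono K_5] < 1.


We need C(n, 5) · 6^{1 − 10} < 1, i.e. C(n, 5) < 6^{10 − 1} = 10077696.
Check values of n near the boundary:
  n = 64: C(64, 5) = 7624512; 7624512 < 10077696? YES
  n = 65: C(65, 5) = 8259888; 8259888 < 10077696? YES
  n = 66: C(66, 5) = 8936928; 8936928 < 10077696? YES
  n = 67: C(67, 5) = 9657648; 9657648 < 10077696? YES
  n = 68: C(68, 5) = 10424128; 10424128 < 10077696? NO
  n = 69: C(69, 5) = 11238513; 11238513 < 10077696? NO
  n = 70: C(70, 5) = 12103014; 12103014 < 10077696? NO
The largest n with C(n, 5) < 10077696 is n = 67 (where E[X] = 67067/69984 ≈ 0.9583190). Hence R_6(5) > 67, i.e. R_6(5) ≥ 68.

Largest n = 67; hence R_6(5) > 67.


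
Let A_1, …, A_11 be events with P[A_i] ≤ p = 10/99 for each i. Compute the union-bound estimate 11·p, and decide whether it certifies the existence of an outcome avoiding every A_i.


Union bound: P[∪_{i=1}^{11} A_i] ≤ Σ_i P[A_i] ≤ 11·p = 11·(10/99) = 10/9.
Numerically: 10/9 ≈ 1.1111111.
Is 10/9 < 1? NO.
Since the bound 10/9 is ≥ 1, the union bound is uninformative here; it does NOT by itself certify existence.

11·p = 10/9 ≈ 1.1111111; existence NOT certified by the union bound.


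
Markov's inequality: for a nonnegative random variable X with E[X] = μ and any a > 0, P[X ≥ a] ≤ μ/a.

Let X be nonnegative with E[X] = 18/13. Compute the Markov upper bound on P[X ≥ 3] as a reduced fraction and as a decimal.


μ = E[X] = 18/13, a = 3.
Markov: P[X ≥ 3] ≤ μ/a = (18/13)/3 = 6/13.
Numerically: ≈ 0.4615.
(Since a = 3 > μ = 1.3846, the bound 6/13 is < 1 and informative.)

P[X ≥ 3] ≤ 6/13 ≈ 0.4615.


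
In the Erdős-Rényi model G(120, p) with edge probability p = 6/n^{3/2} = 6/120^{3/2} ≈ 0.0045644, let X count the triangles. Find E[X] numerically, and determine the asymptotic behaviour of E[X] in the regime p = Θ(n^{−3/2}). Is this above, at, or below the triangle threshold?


Number of potential triangles: C(120, 3) = 280840.
Each occurs with probability p³ ≈ (0.0045644)³ ≈ 9.5090722e-08.
By linearity: E[X] = C(120, 3)·p³ ≈ 280840 · 9.5090722e-08 ≈ 0.02671.
Since α = 3/2 > 1, p = c/n^{3/2} = o(1/n) is below the triangle threshold p ~ 1/n. Asymptotically E[X] ~ (c³/6)·n^{3(1−α)} = (6³/6)·n^{-1.5} → 0, so by Markov's inequality G has no triangles w.h.p.

E[X] ≈ 0.02671; in regime p = Θ(1/n^{3/2}) E[X] tends to 0 (below the triangle threshold p ~ 1/n).


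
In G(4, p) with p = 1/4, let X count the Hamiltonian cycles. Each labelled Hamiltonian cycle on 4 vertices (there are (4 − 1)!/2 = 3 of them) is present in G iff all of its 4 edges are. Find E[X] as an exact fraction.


K_4 has (4 − 1)!/2 = 3 labelled Hamiltonian cycles.
For each such Hamiltonian cycle H, let X_H = 1 if all 4 edges of H are present in G. Then P[X_H = 1] = p^{4} = (1/4)^{4} = 1/256.
By linearity of expectation: E[X] = Σ_H E[X_H] = 3 · p^{4} = 3 · 1/256 = 3/256.
Numerically: E[X] ≈ 0.0117188.

E[X] = 3 · (1/4)^{4} = 3/256 ≈ 0.0117188.


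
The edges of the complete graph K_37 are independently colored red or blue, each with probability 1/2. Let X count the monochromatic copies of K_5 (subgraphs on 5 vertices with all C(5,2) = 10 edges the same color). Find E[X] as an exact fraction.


Let X = Σ_S X_S over the C(37, 5) = 435897 subsets S of size 5, where X_S = 1 if the K_5 on S is monochromatic.
For a fixed S, the K_5 on S has C(5, 2) = 10 edges. P[all 10 edges red] = (1/2)^10, and likewise for blue, so P[monochromatic] = 2·(1/2)^10 = 2^{1 − 10} = 1/512.
By linearity: E[X] = C(37, 5) · 2^{1 − 10} = 435897 · 1/512 = 435897/512.
Numerically: E[X] ≈ 851.361328.

E[X] = C(37,5)·2^(1−C(5,2)) = 435897/512 ≈ 851.361328.


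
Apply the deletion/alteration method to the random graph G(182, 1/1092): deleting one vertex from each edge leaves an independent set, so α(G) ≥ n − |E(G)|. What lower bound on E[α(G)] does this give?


E[|E(G)|] = C(182, 2)·p = 16471 · (1/1092) = 181/12.
E[α(G)] ≥ n − E[|E(G)|] = 182 − 181/12 = 2003/12.
Numerically: ≈ 166.91667.
(This is only a lower bound; the true E[α(G)] may be larger.)

E[α(G)] ≥ 2003/12 ≈ 166.91667.


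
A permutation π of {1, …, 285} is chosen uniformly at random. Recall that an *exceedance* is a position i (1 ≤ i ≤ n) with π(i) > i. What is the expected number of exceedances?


Write X = Σ_{i=1}^{285} X_i, where X_i = 1_{π(i) > i}.
For each fixed i, π(i) is uniform over {1, …, 285} (marginal of a uniform permutation), so P[π(i) > i] = (n − i)/n. Summing: Σ_{i=1}^{285} (n − i)/n = (0 + 1 + … + 284)/285 = 285(285 − 1)/(2·285) = (285 − 1)/2.
Hence E[X] = Σ_{i=1}^{285} (285 − i)/285 = 142 ≈ 142.000.

E[X] = 142 = 142.000.


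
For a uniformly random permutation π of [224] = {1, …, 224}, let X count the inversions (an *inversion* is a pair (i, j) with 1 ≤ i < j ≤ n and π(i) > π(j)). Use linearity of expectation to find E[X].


Write X = Σ X_I over the C(224, 2) = 24976 pairs i < j, with X_I the indicator of one inversion.
There are 24976 indicators.
For each fixed pair i < j, the values π(i) and π(j) are two distinct elements of {1, …, 224} in uniformly random order; by symmetry P[π(i) > π(j)] = 1/2.
By linearity: E[X] = 24976 · (1/2) = C(224, 2) · (1/2) = 24976/2 = 12488 ≈ 12488.000000.

E[X] = 12488 = 12488.000000.


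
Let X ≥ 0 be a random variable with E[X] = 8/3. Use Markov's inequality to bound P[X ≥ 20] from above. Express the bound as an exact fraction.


μ = E[X] = 8/3, a = 20.
Markov: P[X ≥ 20] ≤ μ/a = (8/3)/20 = 2/15.
Numerically: ≈ 0.133333.
(Since a = 20 > μ = 2.666667, the bound 2/15 is < 1 and informative.)

P[X ≥ 20] ≤ 2/15 ≈ 0.133333.


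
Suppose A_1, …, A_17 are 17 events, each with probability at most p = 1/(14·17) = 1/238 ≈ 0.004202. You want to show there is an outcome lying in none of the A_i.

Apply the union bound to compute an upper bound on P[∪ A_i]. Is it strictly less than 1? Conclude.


Union bound: P[∪_{i=1}^{17} A_i] ≤ Σ_i P[A_i] ≤ 17·p = 17·(1/238) = 1/14.
Numerically: 1/14 ≈ 0.071429.
Is 1/14 < 1? YES.
Since P[∪ A_i] ≤ 1/14 < 1, the complement has P[∩ A_i^c] ≥ 1 − 1/14 = 13/14 > 0, so some outcome avoids every A_i.

17·p = 1/14 ≈ 0.071429; existence CERTIFIED by the union bound.


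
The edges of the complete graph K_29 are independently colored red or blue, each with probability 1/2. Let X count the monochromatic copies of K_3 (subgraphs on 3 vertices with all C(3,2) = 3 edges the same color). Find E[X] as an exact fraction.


Let X = Σ_S X_S over the C(29, 3) = 3654 subsets S of size 3, where X_S = 1 if the K_3 on S is monochromatic.
For a fixed S, the K_3 on S has C(3, 2) = 3 edges. P[all 3 edges red] = (1/2)^3, and likewise for blue, so P[monochromatic] = 2·(1/2)^3 = 2^{1 − 3} = 1/4.
By linearity of expectation: E[X] = C(29, 3) · 2^{1 − 3} = 3654 · 1/4 = 1827/2.
Numerically: E[X] ≈ 913.50000.

E[X] = C(29,3)·2^(1−C(3,2)) = 1827/2 ≈ 913.50000.


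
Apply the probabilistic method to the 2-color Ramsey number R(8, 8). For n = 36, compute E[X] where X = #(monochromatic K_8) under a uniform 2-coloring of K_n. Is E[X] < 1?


E[X] = C(36, 8) · 2^{1 − 28} = 30260340 · 2^{−27} = 30260340/134217728.
As a reduced fraction: E[X] = 7565085/33554432 ≈ 0.225.
Is E[X] < 1? YES.
Since E[X] < 1, there exists a 2-coloring of K_{36} with no monochromatic K_8; hence R(8, 8) > 36.

E[X] = 7565085/33554432 ≈ 0.225; E[X] < 1, so R(8, 8) > 36.


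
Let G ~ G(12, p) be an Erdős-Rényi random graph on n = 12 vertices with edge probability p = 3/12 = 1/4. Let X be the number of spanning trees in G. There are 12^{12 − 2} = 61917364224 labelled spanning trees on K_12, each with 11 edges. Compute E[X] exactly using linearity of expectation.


K_12 has 12^{12 − 2} = 61917364224 labelled spanning trees.
For each such spanning tree H, let X_H = 1 if all 11 edges of H are present in G. Then P[X_H = 1] = p^{11} = (1/4)^{11} = 1/4194304.
By linearity of expectation: E[X] = Σ_H E[X_H] = 61917364224 · p^{11} = 61917364224 · 1/4194304 = 59049/4.
Numerically: E[X] ≈ 14762.

E[X] = 61917364224 · (1/4)^{11} = 59049/4 ≈ 14762.


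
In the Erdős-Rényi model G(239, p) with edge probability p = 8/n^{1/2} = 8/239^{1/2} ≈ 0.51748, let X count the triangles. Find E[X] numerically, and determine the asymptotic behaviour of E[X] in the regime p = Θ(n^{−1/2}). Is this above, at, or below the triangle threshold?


Number of potential triangles: C(239, 3) = 2246839.
Each occurs with probability p³ ≈ (0.51748)³ ≈ 1.3857124e-01.
By linearity: E[X] = C(239, 3)·p³ ≈ 2246839 · 1.3857124e-01 ≈ 311347.27083.
Since α = 1/2 < 1, p = c/n^{1/2} ≫ 1/n is above the triangle threshold p ~ 1/n. Asymptotically E[X] ~ (c³/6)·n^{3(1−α)} = (8³/6)·n^{1.5} → ∞; triangles are abundant w.h.p.

E[X] ≈ 311347.27083; in regime p = Θ(1/n^{1/2}) E[X] diverges (above the triangle threshold p ~ 1/n).


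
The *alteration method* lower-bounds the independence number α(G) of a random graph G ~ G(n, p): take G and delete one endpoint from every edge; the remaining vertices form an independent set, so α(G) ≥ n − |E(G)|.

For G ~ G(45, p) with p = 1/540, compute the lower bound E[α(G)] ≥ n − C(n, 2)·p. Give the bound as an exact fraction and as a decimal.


E[|E(G)|] = C(45, 2)·p = 990 · (1/540) = 11/6.
E[α(G)] ≥ n − E[|E(G)|] = 45 − 11/6 = 259/6.
Numerically: ≈ 43.166667.
(This is only a lower bound; the true E[α(G)] may be larger.)

E[α(G)] ≥ 259/6 ≈ 43.166667.


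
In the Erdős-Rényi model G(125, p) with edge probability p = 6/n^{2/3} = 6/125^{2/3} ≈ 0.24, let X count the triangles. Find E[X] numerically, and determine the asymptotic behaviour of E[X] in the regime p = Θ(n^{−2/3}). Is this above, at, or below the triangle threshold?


Number of potential triangles: C(125, 3) = 317750.
Each occurs with probability p³ ≈ (0.24)³ ≈ 1.38240000e-02.
By linearity: E[X] = C(125, 3)·p³ ≈ 317750 · 1.38240000e-02 ≈ 4392.576000.
Since α = 2/3 < 1, p = c/n^{2/3} ≫ 1/n is above the triangle threshold p ~ 1/n. Asymptotically E[X] ~ (c³/6)·n^{3(1−α)} = (6³/6)·n^{1} → ∞; triangles are abundant w.h.p.

E[X] ≈ 4392.576000; in regime p = Θ(1/n^{2/3}) E[X] diverges (above the triangle threshold p ~ 1/n).


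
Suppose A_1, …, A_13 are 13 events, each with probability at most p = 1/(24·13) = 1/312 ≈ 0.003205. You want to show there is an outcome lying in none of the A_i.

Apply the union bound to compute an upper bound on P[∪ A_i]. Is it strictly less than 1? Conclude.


Union bound: P[∪_{i=1}^{13} A_i] ≤ Σ_i P[A_i] ≤ 13·p = 13·(1/312) = 1/24.
Numerically: 1/24 ≈ 0.041667.
Is 1/24 < 1? YES.
Since P[∪ A_i] ≤ 1/24 < 1, the complement has P[∩ A_i^c] ≥ 1 − 1/24 = 23/24 > 0, so some outcome avoids every A_i.

13·p = 1/24 ≈ 0.041667; existence CERTIFIED by the union bound.


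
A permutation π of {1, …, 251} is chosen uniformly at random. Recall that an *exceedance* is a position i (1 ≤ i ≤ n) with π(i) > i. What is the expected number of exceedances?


Write X = Σ_{i=1}^{251} X_i, where X_i = 1_{π(i) > i}.
For each fixed i, π(i) is uniform over {1, …, 251} (marginal of a uniform permutation), so P[π(i) > i] = (n − i)/n. Summing: Σ_{i=1}^{251} (n − i)/n = (0 + 1 + … + 250)/251 = 251(251 − 1)/(2·251) = (251 − 1)/2.
Hence E[X] = Σ_{i=1}^{251} (251 − i)/251 = 125 ≈ 125.0000.

E[X] = 125 = 125.0000.


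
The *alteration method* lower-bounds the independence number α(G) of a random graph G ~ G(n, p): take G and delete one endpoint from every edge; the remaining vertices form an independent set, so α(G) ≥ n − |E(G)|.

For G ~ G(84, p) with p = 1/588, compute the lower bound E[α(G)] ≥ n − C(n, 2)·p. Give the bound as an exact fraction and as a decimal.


E[|E(G)|] = C(84, 2)·p = 3486 · (1/588) = 83/14.
E[α(G)] ≥ n − E[|E(G)|] = 84 − 83/14 = 1093/14.
Numerically: ≈ 78.0714.
(This is only a lower bound; the true E[α(G)] may be larger.)

E[α(G)] ≥ 1093/14 ≈ 78.0714.


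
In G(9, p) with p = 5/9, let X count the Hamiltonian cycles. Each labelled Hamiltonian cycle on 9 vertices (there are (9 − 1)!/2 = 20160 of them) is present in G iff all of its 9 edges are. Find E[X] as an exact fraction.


K_9 has (9 − 1)!/2 = 20160 labelled Hamiltonian cycles.
For each such Hamiltonian cycle H, let X_H = 1 if all 9 edges of H are present in G. Then P[X_H = 1] = p^{9} = (5/9)^{9} = 1953125/387420489.
By linearity: E[X] = Σ_H E[X_H] = 20160 · p^{9} = 20160 · 1953125/387420489 = 4375000000/43046721.
Numerically: E[X] ≈ 101.6.

E[X] = 20160 · (5/9)^{9} = 4375000000/43046721 ≈ 101.6.


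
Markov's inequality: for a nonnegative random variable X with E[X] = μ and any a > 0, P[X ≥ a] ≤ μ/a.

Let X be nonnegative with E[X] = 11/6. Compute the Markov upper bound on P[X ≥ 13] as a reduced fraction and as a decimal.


μ = E[X] = 11/6, a = 13.
Markov: P[X ≥ 13] ≤ μ/a = (11/6)/13 = 11/78.
Numerically: ≈ 0.1410.
(Since a = 13 > μ = 1.8333, the bound 11/78 is < 1 and informative.)

P[X ≥ 13] ≤ 11/78 ≈ 0.1410.


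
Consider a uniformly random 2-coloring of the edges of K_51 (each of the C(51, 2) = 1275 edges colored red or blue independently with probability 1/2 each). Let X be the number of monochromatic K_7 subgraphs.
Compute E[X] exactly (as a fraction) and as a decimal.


Let X = Σ_S X_S over the C(51, 7) = 115775100 subsets S of size 7, where X_S = 1 if the K_7 on S is monochromatic.
For a fixed S, the K_7 on S has C(7, 2) = 21 edges. P[all 21 edges red] = (1/2)^21, and likewise for blue, so P[monochromatic] = 2·(1/2)^21 = 2^{1 − 21} = 1/1048576.
By linearity: E[X] = C(51, 7) · 2^{1 − 21} = 115775100 · 1/1048576 = 28943775/262144.
Numerically: E[X] ≈ 110.4117.

E[X] = C(51,7)·2^(1−C(7,2)) = 28943775/262144 ≈ 110.4117.


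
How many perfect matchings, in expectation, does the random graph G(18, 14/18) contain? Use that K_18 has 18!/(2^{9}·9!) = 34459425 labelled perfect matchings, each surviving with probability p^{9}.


K_18 has 18!/(2^{9}·9!) = 34459425 labelled perfect matchings.
For each such perfect matching H, let X_H = 1 if all 9 edges of H are present in G. Then P[X_H = 1] = p^{9} = (7/9)^{9} = 40353607/387420489.
By linearity of expectation: E[X] = Σ_H E[X_H] = 34459425 · p^{9} = 34459425 · 40353607/387420489 = 17167433257975/4782969.
Numerically: E[X] ≈ 3.5893e+06.

E[X] = 34459425 · (7/9)^{9} = 17167433257975/4782969 ≈ 3.5893e+06.


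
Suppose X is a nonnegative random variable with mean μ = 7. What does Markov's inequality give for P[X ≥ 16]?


μ = E[X] = 7, a = 16.
Markov: P[X ≥ 16] ≤ μ/a = (7)/16 = 7/16.
Numerically: ≈ 0.43750.
(Since a = 16 > μ = 7.00000, the bound 7/16 is < 1 and informative.)

P[X ≥ 16] ≤ 7/16 ≈ 0.43750.


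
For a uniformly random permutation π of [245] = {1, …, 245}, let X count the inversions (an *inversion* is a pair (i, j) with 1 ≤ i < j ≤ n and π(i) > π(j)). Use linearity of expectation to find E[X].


Write X = Σ X_I over the C(245, 2) = 29890 pairs i < j, with X_I the indicator of one inversion.
There are 29890 indicators.
For each fixed pair i < j, the values π(i) and π(j) are two distinct elements of {1, …, 245} in uniformly random order; by symmetry P[π(i) > π(j)] = 1/2.
By linearity: E[X] = 29890 · (1/2) = C(245, 2) · (1/2) = 29890/2 = 14945 ≈ 14945.000000.

E[X] = 14945 = 14945.000000.


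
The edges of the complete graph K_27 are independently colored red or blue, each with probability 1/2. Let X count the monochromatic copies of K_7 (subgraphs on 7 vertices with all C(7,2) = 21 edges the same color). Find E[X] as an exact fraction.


Let X = Σ_S X_S over the C(27, 7) = 888030 subsets S of size 7, where X_S = 1 if the K_7 on S is monochromatic.
For a fixed S, the K_7 on S has C(7, 2) = 21 edges. P[all 21 edges red] = (1/2)^21, and likewise for blue, so P[monochromatic] = 2·(1/2)^21 = 2^{1 − 21} = 1/1048576.
By linearity of expectation: E[X] = C(27, 7) · 2^{1 − 21} = 888030 · 1/1048576 = 444015/524288.
Numerically: E[X] ≈ 0.847.

E[X] = C(27,7)·2^(1−C(7,2)) = 444015/524288 ≈ 0.847.


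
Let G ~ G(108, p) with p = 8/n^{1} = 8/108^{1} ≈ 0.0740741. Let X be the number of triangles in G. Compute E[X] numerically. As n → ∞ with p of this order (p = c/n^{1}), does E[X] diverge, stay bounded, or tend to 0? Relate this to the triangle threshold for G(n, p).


Number of potential triangles: C(108, 3) = 204156.
Each occurs with probability p³ ≈ (0.0740741)³ ≈ 4.06442107e-04.
By linearity: E[X] = C(108, 3)·p³ ≈ 204156 · 4.06442107e-04 ≈ 82.977595.
Here α = 1, so p = 8/n is exactly at the triangle threshold p ~ 1/n. Asymptotically E[X] → c³/6 = 8³/6 = 256/3 ≈ 85.333333, a bounded constant. In this regime the triangle count is asymptotically Poisson(c³/6).

E[X] ≈ 82.977595; in regime p = Θ(1/n^{1}) E[X] stays bounded (at the triangle threshold p ~ 1/n).


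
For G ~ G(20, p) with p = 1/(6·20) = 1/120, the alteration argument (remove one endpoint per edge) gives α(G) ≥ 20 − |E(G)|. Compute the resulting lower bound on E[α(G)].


E[|E(G)|] = C(20, 2)·p = 190 · (1/120) = 19/12.
E[α(G)] ≥ n − E[|E(G)|] = 20 − 19/12 = 221/12.
Numerically: ≈ 18.416667.
(This is only a lower bound; the true E[α(G)] may be larger.)

E[α(G)] ≥ 221/12 ≈ 18.416667.


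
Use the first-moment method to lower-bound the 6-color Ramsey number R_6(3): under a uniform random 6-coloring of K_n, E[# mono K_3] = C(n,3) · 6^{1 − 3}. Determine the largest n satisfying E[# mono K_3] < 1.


We need C(n, 3) · 6^{1 − 3} < 1, i.e. C(n, 3) < 6^{3 − 1} = 36.
Check values of n near the boundary:
  n = 3: C(3, 3) = 1; 1 < 36? YES
  n = 4: C(4, 3) = 4; 4 < 36? YES
  n = 5: C(5, 3) = 10; 10 < 36? YES
  n = 6: C(6, 3) = 20; 20 < 36? YES
  n = 7: C(7, 3) = 35; 35 < 36? YES
  n = 8: C(8, 3) = 56; 56 < 36? NO
  n = 9: C(9, 3) = 84; 84 < 36? NO
  n = 10: C(10, 3) = 120; 120 < 36? NO
The largest n with C(n, 3) < 36 is n = 7 (where E[X] = 35/36 ≈ 0.972). Hence R_6(3) > 7, i.e. R_6(3) ≥ 8.

Largest n = 7; hence R_6(3) > 7.


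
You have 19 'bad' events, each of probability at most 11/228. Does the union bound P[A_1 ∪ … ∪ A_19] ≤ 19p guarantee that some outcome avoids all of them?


Union bound: P[∪_{i=1}^{19} A_i] ≤ Σ_i P[A_i] ≤ 19·p = 19·(11/228) = 11/12.
Numerically: 11/12 ≈ 0.9167.
Is 11/12 < 1? YES.
Since P[∪ A_i] ≤ 11/12 < 1, the complement has P[∩ A_i^c] ≥ 1 − 11/12 = 1/12 > 0, so some outcome avoids every A_i.

19·p = 11/12 ≈ 0.9167; existence CERTIFIED by the union bound.


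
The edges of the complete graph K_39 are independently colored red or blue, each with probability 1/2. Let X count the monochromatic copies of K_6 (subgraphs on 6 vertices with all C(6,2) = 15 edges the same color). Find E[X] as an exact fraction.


Let X = Σ_S X_S over the C(39, 6) = 3262623 subsets S of size 6, where X_S = 1 if the K_6 on S is monochromatic.
For a fixed S, the K_6 on S has C(6, 2) = 15 edges. P[all 15 edges red] = (1/2)^15, and likewise for blue, so P[monochromatic] = 2·(1/2)^15 = 2^{1 − 15} = 1/16384.
Summing: E[X] = C(39, 6) · 2^{1 − 15} = 3262623 · 1/16384 = 3262623/16384.
Numerically: E[X] ≈ 199.135.

E[X] = C(39,6)·2^(1−C(6,2)) = 3262623/16384 ≈ 199.135.


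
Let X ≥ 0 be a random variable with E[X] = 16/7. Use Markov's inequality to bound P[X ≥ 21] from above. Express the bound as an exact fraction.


μ = E[X] = 16/7, a = 21.
Markov: P[X ≥ 21] ≤ μ/a = (16/7)/21 = 16/147.
Numerically: ≈ 0.1088.
(Since a = 21 > μ = 2.2857, the bound 16/147 is < 1 and informative.)

P[X ≥ 21] ≤ 16/147 ≈ 0.1088.


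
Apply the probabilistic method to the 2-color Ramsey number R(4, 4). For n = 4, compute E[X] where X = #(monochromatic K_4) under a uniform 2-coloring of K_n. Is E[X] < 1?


E[X] = C(4, 4) · 2^{1 − 6} = 1 · 2^{−5} = 1/32.
As a reduced fraction: E[X] = 1/32 ≈ 0.03125.
Is E[X] < 1? YES.
Since E[X] < 1, there exists a 2-coloring of K_{4} with no monochromatic K_4; hence R(4, 4) > 4.

E[X] = 1/32 ≈ 0.03125; E[X] < 1, so R(4, 4) > 4.


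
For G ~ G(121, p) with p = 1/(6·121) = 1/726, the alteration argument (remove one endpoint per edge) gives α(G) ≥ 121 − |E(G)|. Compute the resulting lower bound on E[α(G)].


E[|E(G)|] = C(121, 2)·p = 7260 · (1/726) = 10.
E[α(G)] ≥ n − E[|E(G)|] = 121 − 10 = 111.
Numerically: ≈ 111.000000.
(This is only a lower bound; the true E[α(G)] may be larger.)

E[α(G)] ≥ 111 ≈ 111.000000.


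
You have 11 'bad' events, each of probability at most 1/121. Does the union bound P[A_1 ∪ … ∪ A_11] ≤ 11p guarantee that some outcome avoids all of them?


Union bound: P[∪_{i=1}^{11} A_i] ≤ Σ_i P[A_i] ≤ 11·p = 11·(1/121) = 1/11.
Numerically: 1/11 ≈ 0.0909091.
Is 1/11 < 1? YES.
Since P[∪ A_i] ≤ 1/11 < 1, the complement has P[∩ A_i^c] ≥ 1 − 1/11 = 10/11 > 0, so some outcome avoids every A_i.

11·p = 1/11 ≈ 0.0909091; existence CERTIFIED by the union bound.


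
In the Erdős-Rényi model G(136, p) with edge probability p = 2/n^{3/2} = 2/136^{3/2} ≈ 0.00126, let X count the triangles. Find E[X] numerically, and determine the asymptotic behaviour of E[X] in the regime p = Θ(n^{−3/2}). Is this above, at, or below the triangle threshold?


Number of potential triangles: C(136, 3) = 410040.
Each occurs with probability p³ ≈ (0.00126)³ ≈ 2.00523e-09.
By linearity: E[X] = C(136, 3)·p³ ≈ 410040 · 2.00523e-09 ≈ 0.001.
Since α = 3/2 > 1, p = c/n^{3/2} = o(1/n) is below the triangle threshold p ~ 1/n. Asymptotically E[X] ~ (c³/6)·n^{3(1−α)} = (2³/6)·n^{-1.5} → 0, so by Markov's inequality G has no triangles w.h.p.

E[X] ≈ 0.001; in regime p = Θ(1/n^{3/2}) E[X] tends to 0 (below the triangle threshold p ~ 1/n).


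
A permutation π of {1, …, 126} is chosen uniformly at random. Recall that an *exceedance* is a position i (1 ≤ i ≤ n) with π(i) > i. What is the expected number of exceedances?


Write X = Σ_{i=1}^{126} X_i, where X_i = 1_{π(i) > i}.
For each fixed i, π(i) is uniform over {1, …, 126} (marginal of a uniform permutation), so P[π(i) > i] = (n − i)/n. Summing: Σ_{i=1}^{126} (n − i)/n = (0 + 1 + … + 125)/126 = 126(126 − 1)/(2·126) = (126 − 1)/2.
Hence E[X] = Σ_{i=1}^{126} (126 − i)/126 = 125/2 ≈ 62.50000.

E[X] = 125/2 = 62.50000.


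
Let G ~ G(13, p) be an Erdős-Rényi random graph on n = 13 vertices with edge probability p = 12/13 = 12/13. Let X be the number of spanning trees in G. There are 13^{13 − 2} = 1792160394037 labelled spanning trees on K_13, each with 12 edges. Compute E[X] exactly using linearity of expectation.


K_13 has 13^{13 − 2} = 1792160394037 labelled spanning trees.
For each such spanning tree H, let X_H = 1 if all 12 edges of H are present in G. Then P[X_H = 1] = p^{12} = (12/13)^{12} = 8916100448256/23298085122481.
By linearity: E[X] = Σ_H E[X_H] = 1792160394037 · p^{12} = 1792160394037 · 8916100448256/23298085122481 = 8916100448256/13.
Numerically: E[X] ≈ 6.85854e+11.

E[X] = 1792160394037 · (12/13)^{12} = 8916100448256/13 ≈ 6.85854e+11.


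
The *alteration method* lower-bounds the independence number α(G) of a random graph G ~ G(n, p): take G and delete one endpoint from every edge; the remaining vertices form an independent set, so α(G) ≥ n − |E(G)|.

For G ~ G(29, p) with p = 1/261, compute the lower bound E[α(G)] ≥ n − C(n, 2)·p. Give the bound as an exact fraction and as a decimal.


E[|E(G)|] = C(29, 2)·p = 406 · (1/261) = 14/9.
E[α(G)] ≥ n − E[|E(G)|] = 29 − 14/9 = 247/9.
Numerically: ≈ 27.444444.
(This is only a lower bound; the true E[α(G)] may be larger.)

E[α(G)] ≥ 247/9 ≈ 27.444444.


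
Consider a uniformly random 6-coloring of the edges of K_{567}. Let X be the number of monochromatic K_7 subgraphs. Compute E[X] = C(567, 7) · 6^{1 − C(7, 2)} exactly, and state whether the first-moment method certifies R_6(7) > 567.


E[X] = C(567, 7) · 6^{1 − 21} = 3601671315933933 · 6^{−20} = 3601671315933933/3656158440062976.
As a reduced fraction: E[X] = 44465077974493/45137758519296 ≈ 0.9851.
Is E[X] < 1? YES.
Since E[X] < 1, there exists a 6-coloring of K_{567} with no monochromatic K_7; hence R_6(7) > 567.

E[X] = 44465077974493/45137758519296 ≈ 0.9851; E[X] < 1, so R_6(7) > 567.


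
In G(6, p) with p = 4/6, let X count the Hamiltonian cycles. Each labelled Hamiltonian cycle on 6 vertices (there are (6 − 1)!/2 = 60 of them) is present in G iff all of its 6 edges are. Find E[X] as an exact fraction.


K_6 has (6 − 1)!/2 = 60 labelled Hamiltonian cycles.
For each such Hamiltonian cycle H, let X_H = 1 if all 6 edges of H are present in G. Then P[X_H = 1] = p^{6} = (2/3)^{6} = 64/729.
Summing the indicators: E[X] = Σ_H E[X_H] = 60 · p^{6} = 60 · 64/729 = 1280/243.
Numerically: E[X] ≈ 5.26749.

E[X] = 60 · (2/3)^{6} = 1280/243 ≈ 5.26749.


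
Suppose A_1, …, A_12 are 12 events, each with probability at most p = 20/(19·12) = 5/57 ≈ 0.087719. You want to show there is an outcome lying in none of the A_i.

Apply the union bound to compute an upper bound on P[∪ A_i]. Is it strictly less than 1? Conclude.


Union bound: P[∪_{i=1}^{12} A_i] ≤ Σ_i P[A_i] ≤ 12·p = 12·(5/57) = 20/19.
Numerically: 20/19 ≈ 1.052632.
Is 20/19 < 1? NO.
Since the bound 20/19 is ≥ 1, the union bound is uninformative here; it does NOT by itself certify existence.

12·p = 20/19 ≈ 1.052632; existence NOT certified by the union bound.


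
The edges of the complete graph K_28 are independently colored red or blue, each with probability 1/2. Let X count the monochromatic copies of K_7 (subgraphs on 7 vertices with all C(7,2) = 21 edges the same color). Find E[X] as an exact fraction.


Let X = Σ_S X_S over the C(28, 7) = 1184040 subsets S of size 7, where X_S = 1 if the K_7 on S is monochromatic.
For a fixed S, the K_7 on S has C(7, 2) = 21 edges. P[all 21 edges red] = (1/2)^21, and likewise for blue, so P[monochromatic] = 2·(1/2)^21 = 2^{1 − 21} = 1/1048576.
By linearity of expectation: E[X] = C(28, 7) · 2^{1 − 21} = 1184040 · 1/1048576 = 148005/131072.
Numerically: E[X] ≈ 1.129189.

E[X] = C(28,7)·2^(1−C(7,2)) = 148005/131072 ≈ 1.129189.


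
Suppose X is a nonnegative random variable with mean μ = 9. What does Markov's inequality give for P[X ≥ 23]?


μ = E[X] = 9, a = 23.
Markov: P[X ≥ 23] ≤ μ/a = (9)/23 = 9/23.
Numerically: ≈ 0.39130.
(Since a = 23 > μ = 9.00000, the bound 9/23 is < 1 and informative.)

P[X ≥ 23] ≤ 9/23 ≈ 0.39130.


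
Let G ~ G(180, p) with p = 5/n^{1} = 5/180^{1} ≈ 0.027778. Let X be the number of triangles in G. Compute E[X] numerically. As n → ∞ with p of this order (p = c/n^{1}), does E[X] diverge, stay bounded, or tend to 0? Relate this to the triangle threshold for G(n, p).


Number of potential triangles: C(180, 3) = 955860.
Each occurs with probability p³ ≈ (0.027778)³ ≈ 2.1433471e-05.
By linearity: E[X] = C(180, 3)·p³ ≈ 955860 · 2.1433471e-05 ≈ 20.48740.
Here α = 1, so p = 5/n is exactly at the triangle threshold p ~ 1/n. Asymptotically E[X] → c³/6 = 5³/6 = 125/6 ≈ 20.83333, a bounded constant. In this regime the triangle count is asymptotically Poisson(c³/6).

E[X] ≈ 20.48740; in regime p = Θ(1/n^{1}) E[X] stays bounded (at the triangle threshold p ~ 1/n).


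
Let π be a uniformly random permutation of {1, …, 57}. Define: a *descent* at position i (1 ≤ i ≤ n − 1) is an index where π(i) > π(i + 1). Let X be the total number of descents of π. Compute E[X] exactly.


Write X = Σ X_I over i = 1, …, 56, with X_I the indicator of one descent.
There are 56 indicators.
For each fixed i, the pair (π(i), π(i+1)) is a uniformly random ordered pair of distinct values from {1, …, 57}; by symmetry P[π(i) > π(i+1)] = 1/2.
By linearity: E[X] = 56 · (1/2) = (57 − 1) · (1/2) = 28 ≈ 28.000000.

E[X] = 28 = 28.000000.


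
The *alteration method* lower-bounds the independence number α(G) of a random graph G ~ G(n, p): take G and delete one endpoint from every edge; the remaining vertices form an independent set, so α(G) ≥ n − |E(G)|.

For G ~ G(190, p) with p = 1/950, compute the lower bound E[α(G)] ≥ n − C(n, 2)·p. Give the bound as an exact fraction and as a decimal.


E[|E(G)|] = C(190, 2)·p = 17955 · (1/950) = 189/10.
E[α(G)] ≥ n − E[|E(G)|] = 190 − 189/10 = 1711/10.
Numerically: ≈ 171.100.
(This is only a lower bound; the true E[α(G)] may be larger.)

E[α(G)] ≥ 1711/10 ≈ 171.100.


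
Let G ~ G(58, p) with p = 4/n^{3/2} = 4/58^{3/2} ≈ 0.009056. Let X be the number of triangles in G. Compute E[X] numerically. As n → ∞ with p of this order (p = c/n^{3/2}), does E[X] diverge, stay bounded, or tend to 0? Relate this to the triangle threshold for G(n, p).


Number of potential triangles: C(58, 3) = 30856.
Each occurs with probability p³ ≈ (0.009056)³ ≈ 7.425984e-07.
By linearity: E[X] = C(58, 3)·p³ ≈ 30856 · 7.425984e-07 ≈ 0.0229.
Since α = 3/2 > 1, p = c/n^{3/2} = o(1/n) is below the triangle threshold p ~ 1/n. Asymptotically E[X] ~ (c³/6)·n^{3(1−α)} = (4³/6)·n^{-1.5} → 0, so by Markov's inequality G has no triangles w.h.p.

E[X] ≈ 0.0229; in regime p = Θ(1/n^{3/2}) E[X] tends to 0 (below the triangle threshold p ~ 1/n).


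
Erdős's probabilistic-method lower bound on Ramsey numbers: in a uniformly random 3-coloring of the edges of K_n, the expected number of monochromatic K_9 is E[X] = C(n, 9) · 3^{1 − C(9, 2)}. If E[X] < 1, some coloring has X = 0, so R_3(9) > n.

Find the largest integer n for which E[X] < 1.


We need C(n, 9) · 3^{1 − 36} < 1, i.e. C(n, 9) < 3^{36 − 1} = 50031545098999707.
Check values of n near the boundary:
  n = 297: C(297, 9) = 43842345008337645; 43842345008337645 < 50031545098999707? YES
  n = 298: C(298, 9) = 45207677551849890; 45207677551849890 < 50031545098999707? YES
  n = 299: C(299, 9) = 46610674441390059; 46610674441390059 < 50031545098999707? YES
  n = 300: C(300, 9) = 48052241692154700; 48052241692154700 < 50031545098999707? YES
  n = 301: C(301, 9) = 49533303936090975; 49533303936090975 < 50031545098999707? YES
  n = 302: C(302, 9) = 51054804739588650; 51054804739588650 < 50031545098999707? NO
The largest n with C(n, 9) < 50031545098999707 is n = 301 (where E[X] = 16511101312030325/16677181699666569 ≈ 0.990). Hence R_3(9) > 301, i.e. R_3(9) ≥ 302.

Largest n = 301; hence R_3(9) > 301.


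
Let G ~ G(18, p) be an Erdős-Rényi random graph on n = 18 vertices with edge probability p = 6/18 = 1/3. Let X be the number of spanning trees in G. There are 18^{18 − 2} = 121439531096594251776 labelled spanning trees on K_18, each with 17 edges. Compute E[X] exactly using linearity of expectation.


K_18 has 18^{18 − 2} = 121439531096594251776 labelled spanning trees.
For each such spanning tree H, let X_H = 1 if all 17 edges of H are present in G. Then P[X_H = 1] = p^{17} = (1/3)^{17} = 1/129140163.
Summing the indicators: E[X] = Σ_H E[X_H] = 121439531096594251776 · p^{17} = 121439531096594251776 · 1/129140163 = 940369969152.
Numerically: E[X] ≈ 9.4e+11.

E[X] = 121439531096594251776 · (1/3)^{17} = 940369969152 ≈ 9.4e+11.


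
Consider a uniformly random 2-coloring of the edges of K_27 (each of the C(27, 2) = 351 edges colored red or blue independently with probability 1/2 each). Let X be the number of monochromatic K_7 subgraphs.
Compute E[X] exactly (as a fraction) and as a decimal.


Let X = Σ_S X_S over the C(27, 7) = 888030 subsets S of size 7, where X_S = 1 if the K_7 on S is monochromatic.
For a fixed S, the K_7 on S has C(7, 2) = 21 edges. P[all 21 edges red] = (1/2)^21, and likewise for blue, so P[monochromatic] = 2·(1/2)^21 = 2^{1 − 21} = 1/1048576.
By linearity of expectation: E[X] = C(27, 7) · 2^{1 − 21} = 888030 · 1/1048576 = 444015/524288.
Numerically: E[X] ≈ 0.84689.

E[X] = C(27,7)·2^(1−C(7,2)) = 444015/524288 ≈ 0.84689.


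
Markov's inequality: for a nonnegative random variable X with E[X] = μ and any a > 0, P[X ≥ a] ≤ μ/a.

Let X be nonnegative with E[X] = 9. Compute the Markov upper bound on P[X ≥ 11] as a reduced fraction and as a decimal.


μ = E[X] = 9, a = 11.
Markov: P[X ≥ 11] ≤ μ/a = (9)/11 = 9/11.
Numerically: ≈ 0.818.
(Since a = 11 > μ = 9.000, the bound 9/11 is < 1 and informative.)

P[X ≥ 11] ≤ 9/11 ≈ 0.818.


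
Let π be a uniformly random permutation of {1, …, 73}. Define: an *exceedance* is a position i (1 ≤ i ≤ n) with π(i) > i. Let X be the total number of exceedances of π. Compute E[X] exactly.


Write X = Σ_{i=1}^{73} X_i, where X_i = 1_{π(i) > i}.
For each fixed i, π(i) is uniform over {1, …, 73} (marginal of a uniform permutation), so P[π(i) > i] = (n − i)/n. Summing: Σ_{i=1}^{73} (n − i)/n = (0 + 1 + … + 72)/73 = 73(73 − 1)/(2·73) = (73 − 1)/2.
Hence E[X] = Σ_{i=1}^{73} (73 − i)/73 = 36 ≈ 36.000000.

E[X] = 36 = 36.000000.


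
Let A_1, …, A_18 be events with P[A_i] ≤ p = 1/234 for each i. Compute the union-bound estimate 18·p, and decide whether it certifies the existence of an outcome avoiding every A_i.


Union bound: P[∪_{i=1}^{18} A_i] ≤ Σ_i P[A_i] ≤ 18·p = 18·(1/234) = 1/13.
Numerically: 1/13 ≈ 0.076923.
Is 1/13 < 1? YES.
Since P[∪ A_i] ≤ 1/13 < 1, the complement has P[∩ A_i^c] ≥ 1 − 1/13 = 12/13 > 0, so some outcome avoids every A_i.

18·p = 1/13 ≈ 0.076923; existence CERTIFIED by the union bound.


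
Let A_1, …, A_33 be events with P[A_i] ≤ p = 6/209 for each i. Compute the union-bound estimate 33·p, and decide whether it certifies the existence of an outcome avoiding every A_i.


Union bound: P[∪_{i=1}^{33} A_i] ≤ Σ_i P[A_i] ≤ 33·p = 33·(6/209) = 18/19.
Numerically: 18/19 ≈ 0.9474.
Is 18/19 < 1? YES.
Since P[∪ A_i] ≤ 18/19 < 1, the complement has P[∩ A_i^c] ≥ 1 − 18/19 = 1/19 > 0, so some outcome avoids every A_i.

33·p = 18/19 ≈ 0.9474; existence CERTIFIED by the union bound.


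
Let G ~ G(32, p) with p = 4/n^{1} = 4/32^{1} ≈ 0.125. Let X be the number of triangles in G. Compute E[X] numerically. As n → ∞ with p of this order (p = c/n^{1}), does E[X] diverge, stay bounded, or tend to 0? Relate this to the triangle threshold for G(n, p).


Number of potential triangles: C(32, 3) = 4960.
Each occurs with probability p³ ≈ (0.125)³ ≈ 1.95312e-03.
By linearity: E[X] = C(32, 3)·p³ ≈ 4960 · 1.95312e-03 ≈ 9.688.
Here α = 1, so p = 4/n is exactly at the triangle threshold p ~ 1/n. Asymptotically E[X] → c³/6 = 4³/6 = 32/3 ≈ 10.667, a bounded constant. In this regime the triangle count is asymptotically Poisson(c³/6).

E[X] ≈ 9.688; in regime p = Θ(1/n^{1}) E[X] stays bounded (at the triangle threshold p ~ 1/n).


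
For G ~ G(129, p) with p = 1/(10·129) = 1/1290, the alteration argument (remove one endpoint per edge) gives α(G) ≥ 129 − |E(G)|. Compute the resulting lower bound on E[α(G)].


E[|E(G)|] = C(129, 2)·p = 8256 · (1/1290) = 32/5.
E[α(G)] ≥ n − E[|E(G)|] = 129 − 32/5 = 613/5.
Numerically: ≈ 122.600.
(This is only a lower bound; the true E[α(G)] may be larger.)

E[α(G)] ≥ 613/5 ≈ 122.600.


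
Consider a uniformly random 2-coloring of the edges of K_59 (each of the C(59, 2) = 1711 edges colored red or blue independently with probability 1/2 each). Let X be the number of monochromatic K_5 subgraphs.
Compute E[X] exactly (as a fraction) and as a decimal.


Let X = Σ_S X_S over the C(59, 5) = 5006386 subsets S of size 5, where X_S = 1 if the K_5 on S is monochromatic.
For a fixed S, the K_5 on S has C(5, 2) = 10 edges. P[all 10 edges red] = (1/2)^10, and likewise for blue, so P[monochromatic] = 2·(1/2)^10 = 2^{1 − 10} = 1/512.
By linearity of expectation: E[X] = C(59, 5) · 2^{1 − 10} = 5006386 · 1/512 = 2503193/256.
Numerically: E[X] ≈ 9778.097656.

E[X] = C(59,5)·2^(1−C(5,2)) = 2503193/256 ≈ 9778.097656.


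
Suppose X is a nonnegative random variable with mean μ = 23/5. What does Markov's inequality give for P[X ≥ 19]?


μ = E[X] = 23/5, a = 19.
Markov: P[X ≥ 19] ≤ μ/a = (23/5)/19 = 23/95.
Numerically: ≈ 0.242105.
(Since a = 19 > μ = 4.600000, the bound 23/95 is < 1 and informative.)

P[X ≥ 19] ≤ 23/95 ≈ 0.242105.


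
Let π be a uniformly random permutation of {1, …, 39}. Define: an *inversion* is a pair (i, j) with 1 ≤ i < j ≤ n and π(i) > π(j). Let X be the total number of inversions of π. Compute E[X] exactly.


Write X = Σ X_I over the C(39, 2) = 741 pairs i < j, with X_I the indicator of one inversion.
There are 741 indicators.
For each fixed pair i < j, the values π(i) and π(j) are two distinct elements of {1, …, 39} in uniformly random order; by symmetry P[π(i) > π(j)] = 1/2.
By linearity: E[X] = 741 · (1/2) = C(39, 2) · (1/2) = 741/2 = 741/2 ≈ 370.500.

E[X] = 741/2 = 370.500.


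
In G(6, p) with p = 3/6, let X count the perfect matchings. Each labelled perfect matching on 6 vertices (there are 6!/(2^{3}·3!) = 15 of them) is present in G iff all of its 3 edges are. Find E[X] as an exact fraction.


K_6 has 6!/(2^{3}·3!) = 15 labelled perfect matchings.
For each such perfect matching H, let X_H = 1 if all 3 edges of H are present in G. Then P[X_H = 1] = p^{3} = (1/2)^{3} = 1/8.
By linearity: E[X] = Σ_H E[X_H] = 15 · p^{3} = 15 · 1/8 = 15/8.
Numerically: E[X] ≈ 1.875.

E[X] = 15 · (1/2)^{3} = 15/8 ≈ 1.875.
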